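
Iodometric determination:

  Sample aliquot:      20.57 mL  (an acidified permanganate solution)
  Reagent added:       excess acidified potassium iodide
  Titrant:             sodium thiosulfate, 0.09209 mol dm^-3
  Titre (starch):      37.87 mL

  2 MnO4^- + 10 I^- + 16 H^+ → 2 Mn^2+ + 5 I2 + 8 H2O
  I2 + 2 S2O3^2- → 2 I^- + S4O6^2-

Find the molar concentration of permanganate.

n(S2O3^2-) = 0.03787 × 0.09209 = 3.487 × 10^-3 mol
n(I2) = n(S2O3^2-)/2 = 1.744 × 10^-3 mol
From the 2:5 ratio, n(MnO4^-) in the aliquot = 2/5 × 1.744 × 10^-3 = 6.975 × 10^-4 mol
[MnO4^-] = 6.975 × 10^-4 / 0.02057 = 0.03391 mol/L

0.03391 mol/L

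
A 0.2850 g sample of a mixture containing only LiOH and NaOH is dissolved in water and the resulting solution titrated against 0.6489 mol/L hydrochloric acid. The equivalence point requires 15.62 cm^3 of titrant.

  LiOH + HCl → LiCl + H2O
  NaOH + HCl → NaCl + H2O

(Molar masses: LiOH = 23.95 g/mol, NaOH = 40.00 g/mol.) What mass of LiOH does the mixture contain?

n(HCl) = 0.01562 × 0.6489 = 0.01014 mol
Let x = n(LiOH), y = n(NaOH).
Titrant: 1x + 1y = 0.01014;  mass: 23.95x + 40.00y = 0.2850
Solving, x = 7.504 × 10^-3 mol, y = 2.632 × 10^-3 mol
mass of LiOH = 7.504 × 10^-3 × 23.95 = 0.1797 g

0.1797 g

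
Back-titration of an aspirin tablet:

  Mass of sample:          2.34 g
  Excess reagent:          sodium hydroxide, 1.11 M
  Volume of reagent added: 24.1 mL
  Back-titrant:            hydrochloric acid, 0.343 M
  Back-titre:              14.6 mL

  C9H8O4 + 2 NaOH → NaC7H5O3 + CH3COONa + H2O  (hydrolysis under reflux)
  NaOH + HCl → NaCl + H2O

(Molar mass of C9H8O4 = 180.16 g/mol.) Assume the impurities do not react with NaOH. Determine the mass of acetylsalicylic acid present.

1.96 g

n(NaOH) added = 0.0241 × 1.11 = 0.0268 mol
n(HCl) used in back-titration = 0.0146 × 0.343 = 5.01 × 10^-3 mol
n(NaOH) left over = 5.01 × 10^-3 mol (1:1 ratio)
n(NaOH) consumed by analyte = 0.0268 − 5.01 × 10^-3 = 0.0217 mol
From the 1:2 ratio, n(C9H8O4) = 1/2 × 0.0217 = 0.0109 mol
mass of C9H8O4 = 0.0109 × 180.16 = 1.96 g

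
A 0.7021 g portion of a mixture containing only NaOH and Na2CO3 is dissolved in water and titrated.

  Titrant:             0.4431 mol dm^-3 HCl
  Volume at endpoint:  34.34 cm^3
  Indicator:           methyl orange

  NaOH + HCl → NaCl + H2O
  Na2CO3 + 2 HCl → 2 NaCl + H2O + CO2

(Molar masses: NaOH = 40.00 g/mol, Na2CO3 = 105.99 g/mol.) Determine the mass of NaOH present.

n(HCl) = 0.03434 × 0.4431 = 0.01522 mol
Let x = n(NaOH), y = n(Na2CO3).
Titrant: 1x + 2y = 0.01522;  mass: 40.00x + 105.99y = 0.7021
Solving, x = 8.024 × 10^-3 mol, y = 3.596 × 10^-3 mol
mass of NaOH = 8.024 × 10^-3 × 40.00 = 0.3210 g

0.3210 g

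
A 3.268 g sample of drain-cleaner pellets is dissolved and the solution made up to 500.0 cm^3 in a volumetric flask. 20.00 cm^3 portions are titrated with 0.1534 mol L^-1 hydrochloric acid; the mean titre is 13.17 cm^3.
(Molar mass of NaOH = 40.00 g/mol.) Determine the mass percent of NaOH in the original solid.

61.82 %

NaOH + HCl → NaCl + H2O
n(HCl) per titration = 0.01317 × 0.1534 = 2.020 × 10^-3 mol
n(NaOH) in each aliquot = 2.020 × 10^-3 mol (1:1 ratio)
n(NaOH) in the whole flask = 2.020 × 10^-3 × 500.0/20.00 = 0.05051 mol
mass of NaOH = 0.05051 × 40.00 = 2.020 g
% NaOH = 2.020 / 3.268 × 100 = 61.82 %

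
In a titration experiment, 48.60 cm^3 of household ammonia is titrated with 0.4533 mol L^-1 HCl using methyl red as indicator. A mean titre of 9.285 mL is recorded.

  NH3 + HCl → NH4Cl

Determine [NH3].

n(HCl) = 0.009285 L × 0.4533 mol/L = 4.209 × 10^-3 mol
n(NH3) = 4.209 × 10^-3 mol (1:1 mole ratio)
[NH3] = 4.209 × 10^-3 mol / 0.04860 L = 0.08660 mol/L

0.08660 mol/L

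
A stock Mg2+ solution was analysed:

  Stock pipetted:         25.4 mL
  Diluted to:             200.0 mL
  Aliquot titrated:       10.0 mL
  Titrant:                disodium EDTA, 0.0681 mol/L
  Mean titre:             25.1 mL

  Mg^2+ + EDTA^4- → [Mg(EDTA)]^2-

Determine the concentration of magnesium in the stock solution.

n(EDTA) = 0.0251 × 0.0681 = 1.71 × 10^-3 mol
n(Mg2+) in the aliquot = 1.71 × 10^-3 mol (1:1 ratio)
[Mg2+]_dilute = 1.71 × 10^-3 / 0.0100 = 0.171 mol/L
Dilution factor = 200.0 / 25.4 = 7.874
[Mg2+]_stock = 0.171 × 7.874 = 1.35 mol/L

1.35 mol/L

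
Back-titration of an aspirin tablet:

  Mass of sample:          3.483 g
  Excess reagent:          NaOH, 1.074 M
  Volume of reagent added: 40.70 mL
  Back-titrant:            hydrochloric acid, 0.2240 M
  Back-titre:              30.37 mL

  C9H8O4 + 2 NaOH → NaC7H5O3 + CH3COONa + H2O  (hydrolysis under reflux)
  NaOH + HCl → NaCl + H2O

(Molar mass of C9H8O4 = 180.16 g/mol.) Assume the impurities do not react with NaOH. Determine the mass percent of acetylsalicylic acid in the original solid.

n(NaOH) added = 0.04070 × 1.074 = 0.04371 mol
n(HCl) used in back-titration = 0.03037 × 0.2240 = 6.803 × 10^-3 mol
n(NaOH) left over = 6.803 × 10^-3 mol (1:1 ratio)
n(NaOH) consumed by analyte = 0.04371 − 6.803 × 10^-3 = 0.03691 mol
From the 1:2 ratio, n(C9H8O4) = 1/2 × 0.03691 = 0.01845 mol
mass of C9H8O4 = 0.01845 × 180.16 = 3.325 g
% C9H8O4 = 3.325 / 3.483 × 100 = 95.46 %

95.46 %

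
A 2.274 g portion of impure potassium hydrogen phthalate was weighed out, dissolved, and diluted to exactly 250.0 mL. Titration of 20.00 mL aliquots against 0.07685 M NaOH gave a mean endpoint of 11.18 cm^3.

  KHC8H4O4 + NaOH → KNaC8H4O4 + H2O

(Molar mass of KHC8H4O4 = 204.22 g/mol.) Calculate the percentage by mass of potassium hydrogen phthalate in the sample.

n(NaOH) per titration = 0.01118 × 0.07685 = 8.592 × 10^-4 mol
n(KHC8H4O4) in each aliquot = 8.592 × 10^-4 mol (1:1 ratio)
n(KHC8H4O4) in the whole flask = 8.592 × 10^-4 × 250.0/20.00 = 0.01074 mol
mass of KHC8H4O4 = 0.01074 × 204.22 = 2.193 g
% KHC8H4O4 = 2.193 / 2.274 × 100 = 96.45 %

96.45 %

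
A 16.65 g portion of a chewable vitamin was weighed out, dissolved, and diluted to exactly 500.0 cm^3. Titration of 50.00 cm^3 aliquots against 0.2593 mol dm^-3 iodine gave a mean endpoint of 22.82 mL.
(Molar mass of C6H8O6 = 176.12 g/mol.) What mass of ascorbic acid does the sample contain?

C6H8O6 + I2 → C6H6O6 + 2 HI
n(I2) per titration = 0.02282 × 0.2593 = 5.917 × 10^-3 mol
n(C6H8O6) in each aliquot = 5.917 × 10^-3 mol (1:1 ratio)
n(C6H8O6) in the whole flask = 5.917 × 10^-3 × 500.0/50.00 = 0.05917 mol
mass of C6H8O6 = 0.05917 × 176.12 = 10.42 g

10.42 g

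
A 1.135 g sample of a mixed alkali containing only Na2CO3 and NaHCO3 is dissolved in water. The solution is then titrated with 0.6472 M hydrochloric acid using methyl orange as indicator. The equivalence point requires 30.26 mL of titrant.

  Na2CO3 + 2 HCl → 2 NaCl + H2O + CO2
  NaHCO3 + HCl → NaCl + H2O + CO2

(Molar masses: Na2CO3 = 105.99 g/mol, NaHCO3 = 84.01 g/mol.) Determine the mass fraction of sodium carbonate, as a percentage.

76.82 %

n(HCl) = 0.03026 × 0.6472 = 0.01958 mol
Let x = n(Na2CO3), y = n(NaHCO3).
Titrant: 2x + 1y = 0.01958;  mass: 105.99x + 84.01y = 1.135
Solving, x = 8.226 × 10^-3 mol, y = 3.132 × 10^-3 mol
mass of Na2CO3 = 8.226 × 10^-3 × 105.99 = 0.8719 g
% Na2CO3 = 0.8719 / 1.135 × 100 = 76.82 %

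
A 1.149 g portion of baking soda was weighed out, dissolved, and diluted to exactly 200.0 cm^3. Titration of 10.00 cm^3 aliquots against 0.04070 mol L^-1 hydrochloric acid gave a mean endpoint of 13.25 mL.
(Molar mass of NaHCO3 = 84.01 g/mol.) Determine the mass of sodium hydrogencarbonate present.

NaHCO3 + HCl → NaCl + H2O + CO2
n(HCl) per titration = 0.01325 × 0.04070 = 5.393 × 10^-4 mol
n(NaHCO3) in each aliquot = 5.393 × 10^-4 mol (1:1 ratio)
n(NaHCO3) in the whole flask = 5.393 × 10^-4 × 200.0/10.00 = 0.01079 mol
mass of NaHCO3 = 0.01079 × 84.01 = 0.9061 g

0.9061 g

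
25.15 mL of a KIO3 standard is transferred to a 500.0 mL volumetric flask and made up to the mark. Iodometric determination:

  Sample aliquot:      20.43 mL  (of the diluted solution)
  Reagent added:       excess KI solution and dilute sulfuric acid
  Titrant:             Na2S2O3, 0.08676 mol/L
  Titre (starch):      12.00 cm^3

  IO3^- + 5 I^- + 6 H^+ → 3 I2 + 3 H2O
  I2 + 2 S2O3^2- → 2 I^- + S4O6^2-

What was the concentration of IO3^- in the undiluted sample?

n(S2O3^2-) = 0.01200 × 0.08676 = 1.041 × 10^-3 mol
n(I2) = n(S2O3^2-)/2 = 5.206 × 10^-4 mol
From the 1:3 ratio, n(IO3^-) in the aliquot = 1/3 × 5.206 × 10^-4 = 1.735 × 10^-4 mol
[IO3^-]_dilute = 1.735 × 10^-4 / 0.02043 = 0.008493 mol/L
[IO3^-]_original = 0.008493 × 500.0/25.15 = 0.1689 mol/L

0.1689 mol/L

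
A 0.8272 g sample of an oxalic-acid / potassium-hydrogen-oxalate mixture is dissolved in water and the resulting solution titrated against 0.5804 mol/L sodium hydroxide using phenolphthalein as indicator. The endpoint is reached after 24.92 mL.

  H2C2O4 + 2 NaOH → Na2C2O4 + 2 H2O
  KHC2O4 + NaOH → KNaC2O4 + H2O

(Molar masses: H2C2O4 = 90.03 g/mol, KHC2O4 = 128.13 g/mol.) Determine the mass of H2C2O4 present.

n(NaOH) = 0.02492 × 0.5804 = 0.01446 mol
Let x = n(H2C2O4), y = n(KHC2O4).
Titrant: 2x + 1y = 0.01446;  mass: 90.03x + 128.13y = 0.8272
Solving, x = 6.172 × 10^-3 mol, y = 2.119 × 10^-3 mol
mass of H2C2O4 = 6.172 × 10^-3 × 90.03 = 0.5557 g

0.5557 g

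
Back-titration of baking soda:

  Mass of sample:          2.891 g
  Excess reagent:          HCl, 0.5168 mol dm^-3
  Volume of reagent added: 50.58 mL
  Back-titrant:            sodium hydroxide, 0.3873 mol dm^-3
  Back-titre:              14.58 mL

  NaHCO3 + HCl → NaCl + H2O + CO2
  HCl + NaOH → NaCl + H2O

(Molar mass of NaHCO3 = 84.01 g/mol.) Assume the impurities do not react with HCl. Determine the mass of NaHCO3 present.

n(HCl) added = 0.05058 × 0.5168 = 0.02614 mol
n(NaOH) used in back-titration = 0.01458 × 0.3873 = 5.647 × 10^-3 mol
n(HCl) left over = 5.647 × 10^-3 mol (1:1 ratio)
n(HCl) consumed by analyte = 0.02614 − 5.647 × 10^-3 = 0.02049 mol
n(NaHCO3) = 0.02049 mol (1:1 ratio)
mass of NaHCO3 = 0.02049 × 84.01 = 1.722 g

1.722 g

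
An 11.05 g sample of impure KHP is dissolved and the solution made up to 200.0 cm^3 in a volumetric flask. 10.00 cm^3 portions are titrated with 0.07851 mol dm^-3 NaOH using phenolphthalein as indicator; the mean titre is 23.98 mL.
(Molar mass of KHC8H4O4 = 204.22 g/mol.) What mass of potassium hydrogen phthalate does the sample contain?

KHC8H4O4 + NaOH → KNaC8H4O4 + H2O
n(NaOH) per titration = 0.02398 × 0.07851 = 1.883 × 10^-3 mol
n(KHC8H4O4) in each aliquot = 1.883 × 10^-3 mol (1:1 ratio)
n(KHC8H4O4) in the whole flask = 1.883 × 10^-3 × 200.0/10.00 = 0.03765 mol
mass of KHC8H4O4 = 0.03765 × 204.22 = 7.690 g

7.690 g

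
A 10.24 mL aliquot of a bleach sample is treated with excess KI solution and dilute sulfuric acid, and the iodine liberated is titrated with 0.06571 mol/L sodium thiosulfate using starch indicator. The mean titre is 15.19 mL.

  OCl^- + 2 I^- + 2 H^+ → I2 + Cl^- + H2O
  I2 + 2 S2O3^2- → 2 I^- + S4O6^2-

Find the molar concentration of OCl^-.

0.04874 mol/L

n(S2O3^2-) = 0.01519 × 0.06571 = 9.981 × 10^-4 mol
n(I2) = n(S2O3^2-)/2 = 4.991 × 10^-4 mol
n(OCl^-) in the aliquot = 4.991 × 10^-4 mol (1:1 ratio)
[OCl^-] = 4.991 × 10^-4 / 0.01024 = 0.04874 mol/L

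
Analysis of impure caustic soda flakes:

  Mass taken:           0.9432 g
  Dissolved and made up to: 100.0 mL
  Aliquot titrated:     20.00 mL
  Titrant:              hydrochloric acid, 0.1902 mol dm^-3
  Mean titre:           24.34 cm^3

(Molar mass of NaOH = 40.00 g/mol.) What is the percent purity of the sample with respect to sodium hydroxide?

98.17 %

NaOH + HCl → NaCl + H2O
n(HCl) per titration = 0.02434 × 0.1902 = 4.629 × 10^-3 mol
n(NaOH) in each aliquot = 4.629 × 10^-3 mol (1:1 ratio)
n(NaOH) in the whole flask = 4.629 × 10^-3 × 100.0/20.00 = 0.02315 mol
mass of NaOH = 0.02315 × 40.00 = 0.9259 g
% NaOH = 0.9259 / 0.9432 × 100 = 98.17 %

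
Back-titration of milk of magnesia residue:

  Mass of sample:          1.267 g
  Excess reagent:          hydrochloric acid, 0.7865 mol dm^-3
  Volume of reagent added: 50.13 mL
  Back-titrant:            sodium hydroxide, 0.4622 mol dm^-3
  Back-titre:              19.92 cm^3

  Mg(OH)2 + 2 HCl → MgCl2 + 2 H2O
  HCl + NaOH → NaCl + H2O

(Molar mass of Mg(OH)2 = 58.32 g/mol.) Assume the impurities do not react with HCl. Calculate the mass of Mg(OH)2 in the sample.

n(HCl) added = 0.05013 × 0.7865 = 0.03943 mol
n(NaOH) used in back-titration = 0.01992 × 0.4622 = 9.207 × 10^-3 mol
n(HCl) left over = 9.207 × 10^-3 mol (1:1 ratio)
n(HCl) consumed by analyte = 0.03943 − 9.207 × 10^-3 = 0.03022 mol
From the 1:2 ratio, n(Mg(OH)2) = 1/2 × 0.03022 = 0.01511 mol
mass of Mg(OH)2 = 0.01511 × 58.32 = 0.8812 g

0.8812 g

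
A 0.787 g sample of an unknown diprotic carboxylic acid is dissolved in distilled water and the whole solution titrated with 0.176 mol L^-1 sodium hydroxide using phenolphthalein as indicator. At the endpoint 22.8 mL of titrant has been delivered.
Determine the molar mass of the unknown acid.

n(NaOH) = 0.0228 L × 0.176 mol/L = 4.01 × 10^-3 mol
From the 1:2 ratio, n(H2A) = 1/2 × 4.01 × 10^-3 = 2.01 × 10^-3 mol
M = m / n = 0.787 g / 2.01 × 10^-3 mol = 392 g/mol

392 g/mol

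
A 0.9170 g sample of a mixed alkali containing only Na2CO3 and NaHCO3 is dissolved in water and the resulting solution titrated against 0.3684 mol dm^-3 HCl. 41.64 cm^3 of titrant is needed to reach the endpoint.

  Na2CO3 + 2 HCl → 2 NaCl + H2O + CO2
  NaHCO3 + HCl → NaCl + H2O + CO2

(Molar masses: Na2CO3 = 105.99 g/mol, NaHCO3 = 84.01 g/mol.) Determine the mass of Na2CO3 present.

n(HCl) = 0.04164 × 0.3684 = 0.01534 mol
Let x = n(Na2CO3), y = n(NaHCO3).
Titrant: 2x + 1y = 0.01534;  mass: 105.99x + 84.01y = 0.9170
Solving, x = 5.993 × 10^-3 mol, y = 3.355 × 10^-3 mol
mass of Na2CO3 = 5.993 × 10^-3 × 105.99 = 0.6352 g

0.6352 g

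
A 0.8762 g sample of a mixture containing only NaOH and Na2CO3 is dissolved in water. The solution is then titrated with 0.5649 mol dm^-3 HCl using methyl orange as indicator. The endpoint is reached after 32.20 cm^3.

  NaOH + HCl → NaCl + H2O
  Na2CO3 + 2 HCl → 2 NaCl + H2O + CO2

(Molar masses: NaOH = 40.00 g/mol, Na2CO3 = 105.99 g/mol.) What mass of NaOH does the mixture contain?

0.2702 g

n(HCl) = 0.03220 × 0.5649 = 0.01819 mol
Let x = n(NaOH), y = n(Na2CO3).
Titrant: 1x + 2y = 0.01819;  mass: 40.00x + 105.99y = 0.8762
Solving, x = 6.754 × 10^-3 mol, y = 5.718 × 10^-3 mol
mass of NaOH = 6.754 × 10^-3 × 40.00 = 0.2702 g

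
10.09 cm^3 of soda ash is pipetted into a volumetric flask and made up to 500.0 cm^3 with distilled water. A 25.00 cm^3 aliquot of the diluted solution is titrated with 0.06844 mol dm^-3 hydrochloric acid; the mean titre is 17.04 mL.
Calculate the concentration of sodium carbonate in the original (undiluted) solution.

Na2CO3 + 2 HCl → 2 NaCl + H2O + CO2
n(HCl) = 0.01704 × 0.06844 = 1.166 × 10^-3 mol
From the 1:2 ratio, n(Na2CO3) in the aliquot = 1/2 × 1.166 × 10^-3 = 5.831 × 10^-4 mol
[Na2CO3]_dilute = 5.831 × 10^-4 / 0.02500 = 0.02332 mol/L
Dilution factor = 500.0 / 10.09 = 49.55
[Na2CO3]_stock = 0.02332 × 49.55 = 1.156 mol/L

1.156 mol/L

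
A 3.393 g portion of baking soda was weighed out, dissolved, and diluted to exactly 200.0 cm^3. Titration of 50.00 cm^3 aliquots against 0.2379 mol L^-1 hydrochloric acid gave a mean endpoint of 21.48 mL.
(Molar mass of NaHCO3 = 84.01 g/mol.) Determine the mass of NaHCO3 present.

1.717 g

NaHCO3 + HCl → NaCl + H2O + CO2
n(HCl) per titration = 0.02148 × 0.2379 = 5.110 × 10^-3 mol
n(NaHCO3) in each aliquot = 5.110 × 10^-3 mol (1:1 ratio)
n(NaHCO3) in the whole flask = 5.110 × 10^-3 × 200.0/50.00 = 0.02044 mol
mass of NaHCO3 = 0.02044 × 84.01 = 1.717 g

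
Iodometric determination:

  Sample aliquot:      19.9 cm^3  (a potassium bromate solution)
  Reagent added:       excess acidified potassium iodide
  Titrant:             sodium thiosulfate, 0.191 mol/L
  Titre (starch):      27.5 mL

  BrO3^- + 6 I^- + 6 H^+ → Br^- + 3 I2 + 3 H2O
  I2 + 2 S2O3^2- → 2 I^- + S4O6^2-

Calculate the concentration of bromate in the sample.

n(S2O3^2-) = 0.0275 × 0.191 = 5.25 × 10^-3 mol
n(I2) = n(S2O3^2-)/2 = 2.63 × 10^-3 mol
From the 1:3 ratio, n(BrO3^-) in the aliquot = 1/3 × 2.63 × 10^-3 = 8.75 × 10^-4 mol
[BrO3^-] = 8.75 × 10^-4 / 0.0199 = 0.0440 mol/L

0.0440 mol/L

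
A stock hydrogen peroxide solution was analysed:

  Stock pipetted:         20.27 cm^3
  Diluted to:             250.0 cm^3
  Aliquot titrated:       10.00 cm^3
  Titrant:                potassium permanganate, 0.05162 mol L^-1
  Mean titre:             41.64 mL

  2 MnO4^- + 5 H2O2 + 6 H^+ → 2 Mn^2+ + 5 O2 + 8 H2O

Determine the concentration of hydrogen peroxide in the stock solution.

n(KMnO4) = 0.04164 × 0.05162 = 2.149 × 10^-3 mol
From the 5:2 ratio, n(H2O2) in the aliquot = 5/2 × 2.149 × 10^-3 = 5.374 × 10^-3 mol
[H2O2]_dilute = 5.374 × 10^-3 / 0.01000 = 0.5374 mol/L
Dilution factor = 250.0 / 20.27 = 12.33
[H2O2]_stock = 0.5374 × 12.33 = 6.628 mol/L

6.628 mol/L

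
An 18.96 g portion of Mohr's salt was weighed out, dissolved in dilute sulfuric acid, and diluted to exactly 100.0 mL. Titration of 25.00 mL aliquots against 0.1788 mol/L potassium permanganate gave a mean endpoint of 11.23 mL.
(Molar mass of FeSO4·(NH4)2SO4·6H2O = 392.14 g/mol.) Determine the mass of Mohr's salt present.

15.75 g

MnO4^- + 5 Fe^2+ + 8 H^+ → Mn^2+ + 5 Fe^3+ + 4 H2O
n(KMnO4) per titration = 0.01123 × 0.1788 = 2.008 × 10^-3 mol
From the 5:1 ratio, n(FeSO4·(NH4)2SO4·6H2O) in each aliquot = 5/1 × 2.008 × 10^-3 = 0.01004 mol
n(FeSO4·(NH4)2SO4·6H2O) in the whole flask = 0.01004 × 100.0/25.00 = 0.04016 mol
mass of FeSO4·(NH4)2SO4·6H2O = 0.04016 × 392.14 = 15.75 g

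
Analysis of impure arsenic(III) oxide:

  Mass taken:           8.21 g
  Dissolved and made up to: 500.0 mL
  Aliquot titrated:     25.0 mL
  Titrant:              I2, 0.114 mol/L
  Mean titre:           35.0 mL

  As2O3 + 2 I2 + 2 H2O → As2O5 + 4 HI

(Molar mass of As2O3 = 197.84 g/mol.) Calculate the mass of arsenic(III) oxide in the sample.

7.89 g

n(I2) per titration = 0.0350 × 0.114 = 3.99 × 10^-3 mol
From the 1:2 ratio, n(As2O3) in each aliquot = 1/2 × 3.99 × 10^-3 = 2.00 × 10^-3 mol
n(As2O3) in the whole flask = 2.00 × 10^-3 × 500.0/25.0 = 0.0399 mol
mass of As2O3 = 0.0399 × 197.84 = 7.89 g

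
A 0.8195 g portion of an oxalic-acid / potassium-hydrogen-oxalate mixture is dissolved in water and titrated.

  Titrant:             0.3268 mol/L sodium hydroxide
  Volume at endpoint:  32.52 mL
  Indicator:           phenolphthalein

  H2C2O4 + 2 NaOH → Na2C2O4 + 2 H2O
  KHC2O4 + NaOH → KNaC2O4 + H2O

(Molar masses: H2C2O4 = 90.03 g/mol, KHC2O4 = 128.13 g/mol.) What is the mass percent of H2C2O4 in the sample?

35.83 %

n(NaOH) = 0.03252 × 0.3268 = 0.01063 mol
Let x = n(H2C2O4), y = n(KHC2O4).
Titrant: 2x + 1y = 0.01063;  mass: 90.03x + 128.13y = 0.8195
Solving, x = 3.262 × 10^-3 mol, y = 4.104 × 10^-3 mol
mass of H2C2O4 = 3.262 × 10^-3 × 90.03 = 0.2937 g
% H2C2O4 = 0.2937 / 0.8195 × 100 = 35.83 %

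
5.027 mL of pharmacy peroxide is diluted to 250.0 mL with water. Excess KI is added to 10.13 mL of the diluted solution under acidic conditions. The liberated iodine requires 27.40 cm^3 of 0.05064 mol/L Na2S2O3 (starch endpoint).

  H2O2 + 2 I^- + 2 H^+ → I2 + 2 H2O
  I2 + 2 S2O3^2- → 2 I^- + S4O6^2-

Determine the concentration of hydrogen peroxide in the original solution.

n(S2O3^2-) = 0.02740 × 0.05064 = 1.388 × 10^-3 mol
n(I2) = n(S2O3^2-)/2 = 6.938 × 10^-4 mol
n(H2O2) in the aliquot = 6.938 × 10^-4 mol (1:1 ratio)
[H2O2]_dilute = 6.938 × 10^-4 / 0.01013 = 0.06849 mol/L
[H2O2]_original = 0.06849 × 250.0/5.027 = 3.406 mol/L

3.406 mol/L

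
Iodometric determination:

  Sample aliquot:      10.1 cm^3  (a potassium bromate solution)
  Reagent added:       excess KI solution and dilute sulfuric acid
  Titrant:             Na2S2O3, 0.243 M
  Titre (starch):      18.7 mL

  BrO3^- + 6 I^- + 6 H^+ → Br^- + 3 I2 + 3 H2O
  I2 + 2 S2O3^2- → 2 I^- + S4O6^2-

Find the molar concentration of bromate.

n(S2O3^2-) = 0.0187 × 0.243 = 4.54 × 10^-3 mol
n(I2) = n(S2O3^2-)/2 = 2.27 × 10^-3 mol
From the 1:3 ratio, n(BrO3^-) in the aliquot = 1/3 × 2.27 × 10^-3 = 7.57 × 10^-4 mol
[BrO3^-] = 7.57 × 10^-4 / 0.0101 = 0.0750 mol/L

0.0750 M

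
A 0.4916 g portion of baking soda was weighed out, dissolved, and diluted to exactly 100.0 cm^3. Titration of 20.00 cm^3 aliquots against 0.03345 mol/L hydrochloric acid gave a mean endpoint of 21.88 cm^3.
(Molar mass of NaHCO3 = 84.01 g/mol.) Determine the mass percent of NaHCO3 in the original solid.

62.54 %

NaHCO3 + HCl → NaCl + H2O + CO2
n(HCl) per titration = 0.02188 × 0.03345 = 7.319 × 10^-4 mol
n(NaHCO3) in each aliquot = 7.319 × 10^-4 mol (1:1 ratio)
n(NaHCO3) in the whole flask = 7.319 × 10^-4 × 100.0/20.00 = 3.659 × 10^-3 mol
mass of NaHCO3 = 3.659 × 10^-3 × 84.01 = 0.3074 g
% NaHCO3 = 0.3074 / 0.4916 × 100 = 62.54 %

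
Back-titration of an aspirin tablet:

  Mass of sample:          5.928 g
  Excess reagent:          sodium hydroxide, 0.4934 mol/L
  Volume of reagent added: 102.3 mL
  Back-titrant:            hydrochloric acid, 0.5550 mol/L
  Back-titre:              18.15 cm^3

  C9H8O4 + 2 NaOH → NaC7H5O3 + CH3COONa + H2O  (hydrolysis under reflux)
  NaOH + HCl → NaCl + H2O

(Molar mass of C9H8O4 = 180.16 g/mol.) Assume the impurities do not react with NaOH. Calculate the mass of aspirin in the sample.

3.639 g

n(NaOH) added = 0.1023 × 0.4934 = 0.05047 mol
n(HCl) used in back-titration = 0.01815 × 0.5550 = 0.01007 mol
n(NaOH) left over = 0.01007 mol (1:1 ratio)
n(NaOH) consumed by analyte = 0.05047 − 0.01007 = 0.04040 mol
From the 1:2 ratio, n(C9H8O4) = 1/2 × 0.04040 = 0.02020 mol
mass of C9H8O4 = 0.02020 × 180.16 = 3.639 g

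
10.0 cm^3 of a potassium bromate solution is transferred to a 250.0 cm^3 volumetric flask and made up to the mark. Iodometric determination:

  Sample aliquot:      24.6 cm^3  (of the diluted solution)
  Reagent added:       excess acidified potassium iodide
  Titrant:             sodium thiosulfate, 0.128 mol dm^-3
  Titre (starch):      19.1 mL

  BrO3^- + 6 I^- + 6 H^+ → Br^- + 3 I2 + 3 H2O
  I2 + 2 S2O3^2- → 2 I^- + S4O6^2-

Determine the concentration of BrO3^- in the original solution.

n(S2O3^2-) = 0.0191 × 0.128 = 2.44 × 10^-3 mol
n(I2) = n(S2O3^2-)/2 = 1.22 × 10^-3 mol
From the 1:3 ratio, n(BrO3^-) in the aliquot = 1/3 × 1.22 × 10^-3 = 4.07 × 10^-4 mol
[BrO3^-]_dilute = 4.07 × 10^-4 / 0.0246 = 0.0166 mol/L
[BrO3^-]_original = 0.0166 × 250.0/10.0 = 0.414 mol/L

0.414 mol/L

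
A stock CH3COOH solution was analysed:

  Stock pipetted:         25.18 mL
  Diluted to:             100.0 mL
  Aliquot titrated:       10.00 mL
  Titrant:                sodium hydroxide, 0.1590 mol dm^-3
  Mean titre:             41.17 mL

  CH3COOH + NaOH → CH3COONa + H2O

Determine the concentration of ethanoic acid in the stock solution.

n(NaOH) = 0.04117 × 0.1590 = 6.546 × 10^-3 mol
n(CH3COOH) in the aliquot = 6.546 × 10^-3 mol (1:1 ratio)
[CH3COOH]_dilute = 6.546 × 10^-3 / 0.01000 = 0.6546 mol/L
Dilution factor = 100.0 / 25.18 = 3.971
[CH3COOH]_stock = 0.6546 × 3.971 = 2.600 mol/L

2.600 mol/L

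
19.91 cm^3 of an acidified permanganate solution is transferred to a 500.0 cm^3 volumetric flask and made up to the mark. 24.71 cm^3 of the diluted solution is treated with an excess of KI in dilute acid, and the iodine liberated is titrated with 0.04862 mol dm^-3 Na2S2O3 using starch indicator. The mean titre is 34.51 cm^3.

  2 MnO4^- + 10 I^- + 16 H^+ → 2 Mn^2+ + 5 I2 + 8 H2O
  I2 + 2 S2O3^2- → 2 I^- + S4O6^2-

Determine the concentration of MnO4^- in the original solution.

0.3410 mol/L

n(S2O3^2-) = 0.03451 × 0.04862 = 1.678 × 10^-3 mol
n(I2) = n(S2O3^2-)/2 = 8.389 × 10^-4 mol
From the 2:5 ratio, n(MnO4^-) in the aliquot = 2/5 × 8.389 × 10^-4 = 3.356 × 10^-4 mol
[MnO4^-]_dilute = 3.356 × 10^-4 / 0.02471 = 0.01358 mol/L
[MnO4^-]_original = 0.01358 × 500.0/19.91 = 0.3410 mol/L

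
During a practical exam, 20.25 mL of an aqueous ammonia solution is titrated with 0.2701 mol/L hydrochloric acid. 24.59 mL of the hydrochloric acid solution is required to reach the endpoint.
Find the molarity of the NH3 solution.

0.3280 mol/L

NH3 + HCl → NH4Cl
n(HCl) = 0.02459 L × 0.2701 mol/L = 6.642 × 10^-3 mol
n(NH3) = 6.642 × 10^-3 mol (1:1 mole ratio)
[NH3] = 6.642 × 10^-3 mol / 0.02025 L = 0.3280 mol/L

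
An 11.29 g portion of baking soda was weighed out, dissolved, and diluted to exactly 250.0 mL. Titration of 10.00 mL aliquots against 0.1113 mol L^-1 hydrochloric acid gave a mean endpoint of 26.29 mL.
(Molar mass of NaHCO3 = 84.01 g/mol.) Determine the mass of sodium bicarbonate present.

6.145 g

NaHCO3 + HCl → NaCl + H2O + CO2
n(HCl) per titration = 0.02629 × 0.1113 = 2.926 × 10^-3 mol
n(NaHCO3) in each aliquot = 2.926 × 10^-3 mol (1:1 ratio)
n(NaHCO3) in the whole flask = 2.926 × 10^-3 × 250.0/10.00 = 0.07315 mol
mass of NaHCO3 = 0.07315 × 84.01 = 6.145 g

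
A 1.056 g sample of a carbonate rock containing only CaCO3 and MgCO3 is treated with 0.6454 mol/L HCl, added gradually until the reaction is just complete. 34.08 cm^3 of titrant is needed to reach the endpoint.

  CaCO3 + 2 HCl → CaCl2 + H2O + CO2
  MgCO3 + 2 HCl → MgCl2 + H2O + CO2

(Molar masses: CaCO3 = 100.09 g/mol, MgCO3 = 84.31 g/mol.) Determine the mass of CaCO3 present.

0.8169 g

n(HCl) = 0.03408 × 0.6454 = 0.02200 mol
Let x = n(CaCO3), y = n(MgCO3).
Titrant: 2x + 2y = 0.02200;  mass: 100.09x + 84.31y = 1.056
Solving, x = 8.162 × 10^-3 mol, y = 2.836 × 10^-3 mol
mass of CaCO3 = 8.162 × 10^-3 × 100.09 = 0.8169 g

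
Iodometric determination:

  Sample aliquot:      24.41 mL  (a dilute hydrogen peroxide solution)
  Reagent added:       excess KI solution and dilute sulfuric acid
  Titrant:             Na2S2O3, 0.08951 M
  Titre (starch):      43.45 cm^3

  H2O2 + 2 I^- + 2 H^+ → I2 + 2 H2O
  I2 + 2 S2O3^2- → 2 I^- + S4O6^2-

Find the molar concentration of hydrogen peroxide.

0.07966 M

n(S2O3^2-) = 0.04345 × 0.08951 = 3.889 × 10^-3 mol
n(I2) = n(S2O3^2-)/2 = 1.945 × 10^-3 mol
n(H2O2) in the aliquot = 1.945 × 10^-3 mol (1:1 ratio)
[H2O2] = 1.945 × 10^-3 / 0.02441 = 0.07966 mol/L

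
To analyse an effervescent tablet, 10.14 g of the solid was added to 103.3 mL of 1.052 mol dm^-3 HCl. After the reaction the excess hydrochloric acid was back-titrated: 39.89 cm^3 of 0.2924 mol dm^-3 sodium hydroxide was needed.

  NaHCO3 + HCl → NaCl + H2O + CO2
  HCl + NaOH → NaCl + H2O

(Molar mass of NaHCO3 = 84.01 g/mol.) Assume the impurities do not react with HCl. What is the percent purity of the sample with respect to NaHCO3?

80.37 %

n(HCl) added = 0.1033 × 1.052 = 0.1087 mol
n(NaOH) used in back-titration = 0.03989 × 0.2924 = 0.01166 mol
n(HCl) left over = 0.01166 mol (1:1 ratio)
n(HCl) consumed by analyte = 0.1087 − 0.01166 = 0.09701 mol
n(NaHCO3) = 0.09701 mol (1:1 ratio)
mass of NaHCO3 = 0.09701 × 84.01 = 8.150 g
% NaHCO3 = 8.150 / 10.14 × 100 = 80.37 %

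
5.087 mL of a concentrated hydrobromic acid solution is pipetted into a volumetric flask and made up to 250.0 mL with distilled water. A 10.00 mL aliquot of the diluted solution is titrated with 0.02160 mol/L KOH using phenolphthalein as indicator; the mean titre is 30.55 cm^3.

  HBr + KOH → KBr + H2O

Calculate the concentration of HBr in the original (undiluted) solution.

n(KOH) = 0.03055 × 0.02160 = 6.599 × 10^-4 mol
n(HBr) in the aliquot = 6.599 × 10^-4 mol (1:1 ratio)
[HBr]_dilute = 6.599 × 10^-4 / 0.01000 = 0.06599 mol/L
Dilution factor = 250.0 / 5.087 = 49.14
[HBr]_stock = 0.06599 × 49.14 = 3.243 mol/L

3.243 mol/L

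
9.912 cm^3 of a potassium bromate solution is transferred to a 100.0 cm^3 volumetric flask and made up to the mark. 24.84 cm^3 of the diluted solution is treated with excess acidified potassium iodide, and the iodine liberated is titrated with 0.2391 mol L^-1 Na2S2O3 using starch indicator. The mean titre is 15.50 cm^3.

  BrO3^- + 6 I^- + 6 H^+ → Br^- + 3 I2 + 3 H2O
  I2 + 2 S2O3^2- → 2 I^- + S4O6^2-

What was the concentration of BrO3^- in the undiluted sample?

0.2509 mol/L

n(S2O3^2-) = 0.01550 × 0.2391 = 3.706 × 10^-3 mol
n(I2) = n(S2O3^2-)/2 = 1.853 × 10^-3 mol
From the 1:3 ratio, n(BrO3^-) in the aliquot = 1/3 × 1.853 × 10^-3 = 6.177 × 10^-4 mol
[BrO3^-]_dilute = 6.177 × 10^-4 / 0.02484 = 0.02487 mol/L
[BrO3^-]_original = 0.02487 × 100.0/9.912 = 0.2509 mol/L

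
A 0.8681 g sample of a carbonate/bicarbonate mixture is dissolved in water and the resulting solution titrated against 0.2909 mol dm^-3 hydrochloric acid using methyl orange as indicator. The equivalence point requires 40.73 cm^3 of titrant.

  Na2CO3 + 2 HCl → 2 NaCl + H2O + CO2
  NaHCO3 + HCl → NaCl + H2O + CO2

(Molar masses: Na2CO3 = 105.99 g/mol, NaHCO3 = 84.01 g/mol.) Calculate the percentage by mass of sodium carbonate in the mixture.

25.05 %

n(HCl) = 0.04073 × 0.2909 = 0.01185 mol
Let x = n(Na2CO3), y = n(NaHCO3).
Titrant: 2x + 1y = 0.01185;  mass: 105.99x + 84.01y = 0.8681
Solving, x = 2.052 × 10^-3 mol, y = 7.745 × 10^-3 mol
mass of Na2CO3 = 2.052 × 10^-3 × 105.99 = 0.2175 g
% Na2CO3 = 0.2175 / 0.8681 × 100 = 25.05 %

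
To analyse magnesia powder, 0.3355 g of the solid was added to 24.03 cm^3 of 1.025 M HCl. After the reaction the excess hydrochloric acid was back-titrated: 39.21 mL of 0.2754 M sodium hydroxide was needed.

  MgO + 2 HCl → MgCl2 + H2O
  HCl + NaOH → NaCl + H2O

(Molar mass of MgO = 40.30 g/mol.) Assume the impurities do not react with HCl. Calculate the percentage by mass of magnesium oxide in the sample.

83.08 %

n(HCl) added = 0.02403 × 1.025 = 0.02463 mol
n(NaOH) used in back-titration = 0.03921 × 0.2754 = 0.01080 mol
n(HCl) left over = 0.01080 mol (1:1 ratio)
n(HCl) consumed by analyte = 0.02463 − 0.01080 = 0.01383 mol
From the 1:2 ratio, n(MgO) = 1/2 × 0.01383 = 6.916 × 10^-3 mol
mass of MgO = 6.916 × 10^-3 × 40.30 = 0.2787 g
% MgO = 0.2787 / 0.3355 × 100 = 83.08 %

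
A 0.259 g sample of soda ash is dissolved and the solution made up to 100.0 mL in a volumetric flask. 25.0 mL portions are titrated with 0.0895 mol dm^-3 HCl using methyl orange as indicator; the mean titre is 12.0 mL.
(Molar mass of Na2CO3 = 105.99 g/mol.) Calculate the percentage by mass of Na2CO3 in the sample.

Na2CO3 + 2 HCl → 2 NaCl + H2O + CO2
n(HCl) per titration = 0.0120 × 0.0895 = 1.07 × 10^-3 mol
From the 1:2 ratio, n(Na2CO3) in each aliquot = 1/2 × 1.07 × 10^-3 = 5.37 × 10^-4 mol
n(Na2CO3) in the whole flask = 5.37 × 10^-4 × 100.0/25.0 = 2.15 × 10^-3 mol
mass of Na2CO3 = 2.15 × 10^-3 × 105.99 = 0.228 g
% Na2CO3 = 0.228 / 0.259 × 100 = 87.9 %

87.9 %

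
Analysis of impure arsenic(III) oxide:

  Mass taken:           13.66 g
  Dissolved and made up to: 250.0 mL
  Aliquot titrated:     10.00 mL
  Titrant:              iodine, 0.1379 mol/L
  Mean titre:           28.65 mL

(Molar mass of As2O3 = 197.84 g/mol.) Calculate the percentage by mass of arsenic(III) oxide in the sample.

71.53 %

As2O3 + 2 I2 + 2 H2O → As2O5 + 4 HI
n(I2) per titration = 0.02865 × 0.1379 = 3.951 × 10^-3 mol
From the 1:2 ratio, n(As2O3) in each aliquot = 1/2 × 3.951 × 10^-3 = 1.975 × 10^-3 mol
n(As2O3) in the whole flask = 1.975 × 10^-3 × 250.0/10.00 = 0.04939 mol
mass of As2O3 = 0.04939 × 197.84 = 9.770 g
% As2O3 = 9.770 / 13.66 × 100 = 71.53 %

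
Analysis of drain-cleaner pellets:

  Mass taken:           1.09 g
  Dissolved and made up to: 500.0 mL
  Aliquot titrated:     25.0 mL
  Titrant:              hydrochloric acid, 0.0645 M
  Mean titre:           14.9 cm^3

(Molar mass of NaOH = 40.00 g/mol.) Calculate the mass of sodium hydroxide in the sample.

NaOH + HCl → NaCl + H2O
n(HCl) per titration = 0.0149 × 0.0645 = 9.61 × 10^-4 mol
n(NaOH) in each aliquot = 9.61 × 10^-4 mol (1:1 ratio)
n(NaOH) in the whole flask = 9.61 × 10^-4 × 500.0/25.0 = 0.0192 mol
mass of NaOH = 0.0192 × 40.00 = 0.769 g

0.769 g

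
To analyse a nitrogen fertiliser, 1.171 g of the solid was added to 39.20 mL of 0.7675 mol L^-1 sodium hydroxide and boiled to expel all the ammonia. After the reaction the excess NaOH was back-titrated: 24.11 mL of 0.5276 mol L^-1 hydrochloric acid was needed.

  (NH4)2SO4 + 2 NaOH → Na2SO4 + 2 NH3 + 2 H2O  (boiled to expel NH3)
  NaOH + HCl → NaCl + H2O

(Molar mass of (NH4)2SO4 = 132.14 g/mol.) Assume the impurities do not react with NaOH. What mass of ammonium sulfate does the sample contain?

n(NaOH) added = 0.03920 × 0.7675 = 0.03009 mol
n(HCl) used in back-titration = 0.02411 × 0.5276 = 0.01272 mol
n(NaOH) left over = 0.01272 mol (1:1 ratio)
n(NaOH) consumed by analyte = 0.03009 − 0.01272 = 0.01737 mol
From the 1:2 ratio, n((NH4)2SO4) = 1/2 × 0.01737 = 8.683 × 10^-3 mol
mass of (NH4)2SO4 = 8.683 × 10^-3 × 132.14 = 1.147 g

1.147 g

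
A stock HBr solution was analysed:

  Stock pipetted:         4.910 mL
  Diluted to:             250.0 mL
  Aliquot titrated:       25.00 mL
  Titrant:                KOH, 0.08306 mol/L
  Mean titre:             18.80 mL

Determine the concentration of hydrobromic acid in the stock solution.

HBr + KOH → KBr + H2O
n(KOH) = 0.01880 × 0.08306 = 1.562 × 10^-3 mol
n(HBr) in the aliquot = 1.562 × 10^-3 mol (1:1 ratio)
[HBr]_dilute = 1.562 × 10^-3 / 0.02500 = 0.06246 mol/L
Dilution factor = 250.0 / 4.910 = 50.92
[HBr]_stock = 0.06246 × 50.92 = 3.180 mol/L

3.180 mol/L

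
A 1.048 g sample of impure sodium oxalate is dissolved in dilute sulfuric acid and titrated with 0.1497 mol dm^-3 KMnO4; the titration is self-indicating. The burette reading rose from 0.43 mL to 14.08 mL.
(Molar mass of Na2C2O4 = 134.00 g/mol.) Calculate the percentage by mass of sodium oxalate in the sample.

65.32 %

2 MnO4^- + 5 C2O4^2- + 16 H^+ → 2 Mn^2+ + 10 CO2 + 8 H2O
n(KMnO4) = 0.01365 L × 0.1497 mol/L = 2.043 × 10^-3 mol
From the 5:2 ratio, n(Na2C2O4) = 5/2 × 2.043 × 10^-3 = 5.109 × 10^-3 mol
mass of Na2C2O4 = 5.109 × 10^-3 × 134.00 g/mol = 0.6845 g
% Na2C2O4 = 0.6845 / 1.048 × 100 = 65.32 %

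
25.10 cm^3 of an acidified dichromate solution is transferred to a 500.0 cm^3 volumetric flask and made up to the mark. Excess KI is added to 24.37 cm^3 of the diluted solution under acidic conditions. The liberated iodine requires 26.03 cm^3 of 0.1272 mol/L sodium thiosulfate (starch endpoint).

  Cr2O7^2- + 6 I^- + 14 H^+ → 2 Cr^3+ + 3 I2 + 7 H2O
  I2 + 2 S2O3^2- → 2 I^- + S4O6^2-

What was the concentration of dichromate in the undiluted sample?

0.4511 mol/L

n(S2O3^2-) = 0.02603 × 0.1272 = 3.311 × 10^-3 mol
n(I2) = n(S2O3^2-)/2 = 1.656 × 10^-3 mol
From the 1:3 ratio, n(Cr2O7^2-) in the aliquot = 1/3 × 1.656 × 10^-3 = 5.518 × 10^-4 mol
[Cr2O7^2-]_dilute = 5.518 × 10^-4 / 0.02437 = 0.02264 mol/L
[Cr2O7^2-]_original = 0.02264 × 500.0/25.10 = 0.4511 mol/L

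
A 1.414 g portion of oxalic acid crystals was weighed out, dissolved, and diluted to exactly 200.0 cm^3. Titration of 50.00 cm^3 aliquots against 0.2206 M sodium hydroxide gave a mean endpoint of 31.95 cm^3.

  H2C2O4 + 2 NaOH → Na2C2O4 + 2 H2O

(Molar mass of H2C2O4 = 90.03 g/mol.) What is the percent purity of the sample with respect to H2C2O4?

89.75 %

n(NaOH) per titration = 0.03195 × 0.2206 = 7.048 × 10^-3 mol
From the 1:2 ratio, n(H2C2O4) in each aliquot = 1/2 × 7.048 × 10^-3 = 3.524 × 10^-3 mol
n(H2C2O4) in the whole flask = 3.524 × 10^-3 × 200.0/50.00 = 0.01410 mol
mass of H2C2O4 = 0.01410 × 90.03 = 1.269 g
% H2C2O4 = 1.269 / 1.414 × 100 = 89.75 %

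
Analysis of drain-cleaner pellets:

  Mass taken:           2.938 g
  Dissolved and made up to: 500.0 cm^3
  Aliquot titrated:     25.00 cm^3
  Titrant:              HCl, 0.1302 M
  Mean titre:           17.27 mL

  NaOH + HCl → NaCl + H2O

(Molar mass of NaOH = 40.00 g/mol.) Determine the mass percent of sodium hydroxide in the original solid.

n(HCl) per titration = 0.01727 × 0.1302 = 2.249 × 10^-3 mol
n(NaOH) in each aliquot = 2.249 × 10^-3 mol (1:1 ratio)
n(NaOH) in the whole flask = 2.249 × 10^-3 × 500.0/25.00 = 0.04497 mol
mass of NaOH = 0.04497 × 40.00 = 1.799 g
% NaOH = 1.799 / 2.938 × 100 = 61.23 %

61.23 %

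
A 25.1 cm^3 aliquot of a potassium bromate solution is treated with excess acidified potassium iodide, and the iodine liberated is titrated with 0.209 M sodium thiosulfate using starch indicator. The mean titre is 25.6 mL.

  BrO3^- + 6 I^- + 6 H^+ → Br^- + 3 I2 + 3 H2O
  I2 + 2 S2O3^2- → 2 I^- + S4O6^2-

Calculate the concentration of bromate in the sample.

n(S2O3^2-) = 0.0256 × 0.209 = 5.35 × 10^-3 mol
n(I2) = n(S2O3^2-)/2 = 2.68 × 10^-3 mol
From the 1:3 ratio, n(BrO3^-) in the aliquot = 1/3 × 2.68 × 10^-3 = 8.92 × 10^-4 mol
[BrO3^-] = 8.92 × 10^-4 / 0.0251 = 0.0355 mol/L

0.0355 M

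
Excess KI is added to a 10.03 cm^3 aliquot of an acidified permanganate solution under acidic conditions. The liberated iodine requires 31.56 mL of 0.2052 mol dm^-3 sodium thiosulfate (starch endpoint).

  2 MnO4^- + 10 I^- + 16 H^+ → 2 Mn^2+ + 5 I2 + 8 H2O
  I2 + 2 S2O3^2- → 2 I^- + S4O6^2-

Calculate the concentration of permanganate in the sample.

0.1291 mol/L

n(S2O3^2-) = 0.03156 × 0.2052 = 6.476 × 10^-3 mol
n(I2) = n(S2O3^2-)/2 = 3.238 × 10^-3 mol
From the 2:5 ratio, n(MnO4^-) in the aliquot = 2/5 × 3.238 × 10^-3 = 1.295 × 10^-3 mol
[MnO4^-] = 1.295 × 10^-3 / 0.01003 = 0.1291 mol/L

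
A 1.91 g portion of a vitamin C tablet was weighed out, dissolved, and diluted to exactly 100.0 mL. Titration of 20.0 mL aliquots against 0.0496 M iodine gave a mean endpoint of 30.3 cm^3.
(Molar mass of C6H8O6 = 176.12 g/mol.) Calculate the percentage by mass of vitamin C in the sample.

C6H8O6 + I2 → C6H6O6 + 2 HI
n(I2) per titration = 0.0303 × 0.0496 = 1.50 × 10^-3 mol
n(C6H8O6) in each aliquot = 1.50 × 10^-3 mol (1:1 ratio)
n(C6H8O6) in the whole flask = 1.50 × 10^-3 × 100.0/20.0 = 7.51 × 10^-3 mol
mass of C6H8O6 = 7.51 × 10^-3 × 176.12 = 1.32 g
% C6H8O6 = 1.32 / 1.91 × 100 = 69.3 %

69.3 %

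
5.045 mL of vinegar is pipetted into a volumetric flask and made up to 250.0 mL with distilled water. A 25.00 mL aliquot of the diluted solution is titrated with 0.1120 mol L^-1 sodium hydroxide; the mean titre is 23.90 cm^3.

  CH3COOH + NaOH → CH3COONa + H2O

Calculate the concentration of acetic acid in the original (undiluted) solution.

5.306 mol/L

n(NaOH) = 0.02390 × 0.1120 = 2.677 × 10^-3 mol
n(CH3COOH) in the aliquot = 2.677 × 10^-3 mol (1:1 ratio)
[CH3COOH]_dilute = 2.677 × 10^-3 / 0.02500 = 0.1071 mol/L
Dilution factor = 250.0 / 5.045 = 49.55
[CH3COOH]_stock = 0.1071 × 49.55 = 5.306 mol/L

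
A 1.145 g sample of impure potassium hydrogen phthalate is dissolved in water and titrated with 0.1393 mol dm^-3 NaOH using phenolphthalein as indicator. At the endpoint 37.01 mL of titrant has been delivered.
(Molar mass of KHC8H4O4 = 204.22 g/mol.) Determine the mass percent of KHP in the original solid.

91.95 %

KHC8H4O4 + NaOH → KNaC8H4O4 + H2O
n(NaOH) = 0.03701 L × 0.1393 mol/L = 5.155 × 10^-3 mol
n(KHC8H4O4) = 5.155 × 10^-3 mol (1:1 ratio)
mass of KHC8H4O4 = 5.155 × 10^-3 × 204.22 g/mol = 1.053 g
% KHC8H4O4 = 1.053 / 1.145 × 100 = 91.95 %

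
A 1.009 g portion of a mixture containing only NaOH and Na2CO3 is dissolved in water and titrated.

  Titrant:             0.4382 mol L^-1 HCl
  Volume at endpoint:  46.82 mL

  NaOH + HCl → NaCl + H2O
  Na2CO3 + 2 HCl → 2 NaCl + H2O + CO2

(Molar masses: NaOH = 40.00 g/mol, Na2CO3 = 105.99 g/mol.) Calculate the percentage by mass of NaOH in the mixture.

n(HCl) = 0.04682 × 0.4382 = 0.02052 mol
Let x = n(NaOH), y = n(Na2CO3).
Titrant: 1x + 2y = 0.02052;  mass: 40.00x + 105.99y = 1.009
Solving, x = 6.023 × 10^-3 mol, y = 7.247 × 10^-3 mol
mass of NaOH = 6.023 × 10^-3 × 40.00 = 0.2409 g
% NaOH = 0.2409 / 1.009 × 100 = 23.88 %

23.88 %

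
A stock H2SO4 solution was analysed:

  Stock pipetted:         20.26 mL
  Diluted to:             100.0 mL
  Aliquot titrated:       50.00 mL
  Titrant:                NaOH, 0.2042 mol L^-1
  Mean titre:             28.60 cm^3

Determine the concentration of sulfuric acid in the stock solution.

H2SO4 + 2 NaOH → Na2SO4 + 2 H2O
n(NaOH) = 0.02860 × 0.2042 = 5.840 × 10^-3 mol
From the 1:2 ratio, n(H2SO4) in the aliquot = 1/2 × 5.840 × 10^-3 = 2.920 × 10^-3 mol
[H2SO4]_dilute = 2.920 × 10^-3 / 0.05000 = 0.05840 mol/L
Dilution factor = 100.0 / 20.26 = 4.936
[H2SO4]_stock = 0.05840 × 4.936 = 0.2883 mol/L

0.2883 mol/L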